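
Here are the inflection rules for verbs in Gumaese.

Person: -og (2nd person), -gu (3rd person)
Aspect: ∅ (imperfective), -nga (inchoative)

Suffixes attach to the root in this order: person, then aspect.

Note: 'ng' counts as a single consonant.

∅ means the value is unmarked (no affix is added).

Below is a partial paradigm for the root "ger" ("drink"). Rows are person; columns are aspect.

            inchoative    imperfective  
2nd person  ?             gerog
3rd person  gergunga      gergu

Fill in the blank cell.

gerognga

Attach person 2nd person -og → gerog.
Attach aspect inchoative -nga → gerognga.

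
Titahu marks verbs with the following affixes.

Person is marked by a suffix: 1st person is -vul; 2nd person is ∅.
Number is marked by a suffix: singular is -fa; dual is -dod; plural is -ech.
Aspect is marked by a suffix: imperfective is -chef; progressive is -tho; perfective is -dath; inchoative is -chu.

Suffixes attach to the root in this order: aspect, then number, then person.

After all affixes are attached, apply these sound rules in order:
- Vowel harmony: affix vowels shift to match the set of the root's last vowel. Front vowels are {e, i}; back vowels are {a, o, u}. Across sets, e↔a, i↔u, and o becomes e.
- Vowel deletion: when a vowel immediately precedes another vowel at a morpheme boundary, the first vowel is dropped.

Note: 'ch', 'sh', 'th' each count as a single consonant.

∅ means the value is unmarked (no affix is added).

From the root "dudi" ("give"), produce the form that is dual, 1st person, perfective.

dudidethdedvil

Attach aspect perfective -dath → dudidath.
Attach number dual -dod → dudidathdod.
Attach person 1st person -vul → dudidathdodvul.
Apply vowel harmony: dudidathdodvul → dudidethdedvil.
Vowel deletion: no change.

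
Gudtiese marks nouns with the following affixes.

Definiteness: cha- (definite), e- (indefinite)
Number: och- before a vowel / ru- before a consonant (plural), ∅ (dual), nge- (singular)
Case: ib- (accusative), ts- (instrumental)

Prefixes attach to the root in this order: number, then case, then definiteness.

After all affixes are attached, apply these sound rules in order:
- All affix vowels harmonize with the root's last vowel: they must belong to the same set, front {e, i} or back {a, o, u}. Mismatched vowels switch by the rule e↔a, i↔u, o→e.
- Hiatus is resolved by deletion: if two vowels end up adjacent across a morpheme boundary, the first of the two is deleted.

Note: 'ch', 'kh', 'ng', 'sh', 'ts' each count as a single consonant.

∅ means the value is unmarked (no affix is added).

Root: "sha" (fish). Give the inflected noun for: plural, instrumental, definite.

Attach number plural ru- (before consonant 'sh') → rusha.
Attach case instrumental ts- → tsrusha.
Attach definiteness definite cha- → chatsrusha.
Vowel harmony: no change.
Vowel deletion: no change.

chatsrusha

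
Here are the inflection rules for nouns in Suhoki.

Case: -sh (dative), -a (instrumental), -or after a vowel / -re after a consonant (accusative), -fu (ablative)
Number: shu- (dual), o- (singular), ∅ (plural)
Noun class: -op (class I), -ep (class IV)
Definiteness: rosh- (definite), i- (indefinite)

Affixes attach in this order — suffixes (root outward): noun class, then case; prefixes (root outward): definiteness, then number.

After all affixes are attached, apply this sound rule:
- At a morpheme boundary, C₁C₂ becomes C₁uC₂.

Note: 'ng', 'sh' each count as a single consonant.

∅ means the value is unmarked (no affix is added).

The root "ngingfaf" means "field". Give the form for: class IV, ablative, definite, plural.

Attach noun class class IV -ep → ngingfafep.
Attach case ablative -fu → ngingfafepfu.
Attach definiteness definite rosh- → roshngingfafepfu.
number = plural: zero marking, form stays roshngingfafepfu.
Apply epenthesis: roshngingfafepfu → roshungingfafepufu.

roshungingfafepufu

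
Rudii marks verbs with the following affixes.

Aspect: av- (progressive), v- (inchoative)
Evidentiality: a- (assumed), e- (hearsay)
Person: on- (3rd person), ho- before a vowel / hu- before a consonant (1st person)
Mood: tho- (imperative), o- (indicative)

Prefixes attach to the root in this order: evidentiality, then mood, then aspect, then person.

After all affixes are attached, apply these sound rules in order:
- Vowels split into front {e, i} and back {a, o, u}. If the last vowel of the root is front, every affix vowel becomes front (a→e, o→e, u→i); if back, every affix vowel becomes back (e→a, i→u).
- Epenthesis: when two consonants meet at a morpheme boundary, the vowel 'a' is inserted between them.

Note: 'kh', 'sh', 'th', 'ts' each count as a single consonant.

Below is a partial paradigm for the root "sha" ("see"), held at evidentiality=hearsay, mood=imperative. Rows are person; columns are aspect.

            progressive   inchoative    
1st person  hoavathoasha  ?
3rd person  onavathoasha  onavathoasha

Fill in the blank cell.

huvathoasha

Attach evidentiality hearsay e- → esha.
Attach mood imperative tho- → thoesha.
Attach aspect inchoative v- → vthoesha.
Attach person 1st person hu- (before consonant 'v') → huvthoesha.
Apply vowel harmony: huvthoesha → huvthoasha.
Apply epenthesis: huvthoasha → huvathoasha.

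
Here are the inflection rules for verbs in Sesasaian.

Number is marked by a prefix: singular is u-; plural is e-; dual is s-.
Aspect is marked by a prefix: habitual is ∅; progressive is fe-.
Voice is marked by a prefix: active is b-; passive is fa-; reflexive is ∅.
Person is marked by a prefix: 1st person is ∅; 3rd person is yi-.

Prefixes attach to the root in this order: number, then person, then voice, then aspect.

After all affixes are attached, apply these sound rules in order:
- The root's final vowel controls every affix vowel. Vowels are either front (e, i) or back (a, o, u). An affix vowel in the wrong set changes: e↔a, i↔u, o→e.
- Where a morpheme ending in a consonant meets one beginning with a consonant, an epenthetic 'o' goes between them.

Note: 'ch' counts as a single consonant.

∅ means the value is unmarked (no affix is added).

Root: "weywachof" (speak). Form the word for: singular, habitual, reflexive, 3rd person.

Attach number singular u- → uweywachof.
Attach person 3rd person yi- → yiuweywachof.
voice = reflexive: zero marking, form stays yiuweywachof.
aspect = habitual: zero marking, form stays yiuweywachof.
Apply vowel harmony: yiuweywachof → yuuweywachof.
Epenthesis: no change.

yuuweywachof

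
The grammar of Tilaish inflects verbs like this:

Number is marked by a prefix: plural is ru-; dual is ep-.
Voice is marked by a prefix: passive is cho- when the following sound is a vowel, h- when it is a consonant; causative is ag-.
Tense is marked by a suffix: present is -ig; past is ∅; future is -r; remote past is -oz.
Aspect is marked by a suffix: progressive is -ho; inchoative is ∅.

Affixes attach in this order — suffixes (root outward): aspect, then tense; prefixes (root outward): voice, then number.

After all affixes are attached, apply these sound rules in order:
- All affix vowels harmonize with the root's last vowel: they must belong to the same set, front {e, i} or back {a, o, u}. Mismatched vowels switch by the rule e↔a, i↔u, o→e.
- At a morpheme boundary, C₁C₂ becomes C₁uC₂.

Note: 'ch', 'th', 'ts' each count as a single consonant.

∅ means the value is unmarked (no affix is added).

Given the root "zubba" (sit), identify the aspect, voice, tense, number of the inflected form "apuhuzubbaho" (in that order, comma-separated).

progressive, passive, past, dual

Segment: ep-h-zubba-ho.
aspect: -ho → progressive.
voice: cho/h- → passive.
tense: ∅ → past.
number: ep- → dual.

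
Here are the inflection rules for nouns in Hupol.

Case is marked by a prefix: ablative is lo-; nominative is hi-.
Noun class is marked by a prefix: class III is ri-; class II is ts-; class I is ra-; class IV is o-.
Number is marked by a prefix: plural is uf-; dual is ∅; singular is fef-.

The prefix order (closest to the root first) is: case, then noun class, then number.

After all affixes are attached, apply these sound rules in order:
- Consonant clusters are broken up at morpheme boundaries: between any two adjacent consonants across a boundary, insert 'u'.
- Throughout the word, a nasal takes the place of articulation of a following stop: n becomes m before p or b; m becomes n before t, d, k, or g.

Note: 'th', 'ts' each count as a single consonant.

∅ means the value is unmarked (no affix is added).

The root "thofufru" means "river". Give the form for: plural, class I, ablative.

Attach case ablative lo- → lothofufru.
Attach noun class class I ra- → ralothofufru.
Attach number plural uf- → ufralothofufru.
Apply epenthesis: ufralothofufru → ufuralothofufru.
Nasal assimilation: no change.

ufuralothofufru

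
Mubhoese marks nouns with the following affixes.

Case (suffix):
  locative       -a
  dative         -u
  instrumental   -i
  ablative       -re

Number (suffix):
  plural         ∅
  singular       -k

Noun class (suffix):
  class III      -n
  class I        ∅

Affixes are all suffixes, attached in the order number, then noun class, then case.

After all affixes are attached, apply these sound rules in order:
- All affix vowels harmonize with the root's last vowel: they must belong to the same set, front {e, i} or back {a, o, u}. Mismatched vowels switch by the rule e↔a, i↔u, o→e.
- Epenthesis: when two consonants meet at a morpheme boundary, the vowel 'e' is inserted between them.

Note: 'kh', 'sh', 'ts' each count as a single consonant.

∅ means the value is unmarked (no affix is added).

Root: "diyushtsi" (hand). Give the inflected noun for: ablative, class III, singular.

Attach number singular -k → diyushtsik.
Attach noun class class III -n → diyushtsikn.
Attach case ablative -re → diyushtsiknre.
Vowel harmony: no change.
Apply epenthesis: diyushtsiknre → diyushtsikenere.

diyushtsikenere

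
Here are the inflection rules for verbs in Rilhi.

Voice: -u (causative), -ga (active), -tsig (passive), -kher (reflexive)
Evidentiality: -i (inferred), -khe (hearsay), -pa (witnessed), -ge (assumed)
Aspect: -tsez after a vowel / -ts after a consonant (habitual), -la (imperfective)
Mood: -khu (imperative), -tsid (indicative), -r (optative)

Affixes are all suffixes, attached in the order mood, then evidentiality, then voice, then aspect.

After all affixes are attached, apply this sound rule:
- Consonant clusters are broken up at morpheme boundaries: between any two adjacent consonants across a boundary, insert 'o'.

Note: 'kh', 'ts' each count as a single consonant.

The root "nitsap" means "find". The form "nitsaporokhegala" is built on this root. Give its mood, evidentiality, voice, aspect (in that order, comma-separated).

optative, hearsay, active, imperfective

Segment: nitsap-r-khe-ga-la.
mood: -r → optative.
evidentiality: -khe → hearsay.
voice: -ga → active.
aspect: -la → imperfective.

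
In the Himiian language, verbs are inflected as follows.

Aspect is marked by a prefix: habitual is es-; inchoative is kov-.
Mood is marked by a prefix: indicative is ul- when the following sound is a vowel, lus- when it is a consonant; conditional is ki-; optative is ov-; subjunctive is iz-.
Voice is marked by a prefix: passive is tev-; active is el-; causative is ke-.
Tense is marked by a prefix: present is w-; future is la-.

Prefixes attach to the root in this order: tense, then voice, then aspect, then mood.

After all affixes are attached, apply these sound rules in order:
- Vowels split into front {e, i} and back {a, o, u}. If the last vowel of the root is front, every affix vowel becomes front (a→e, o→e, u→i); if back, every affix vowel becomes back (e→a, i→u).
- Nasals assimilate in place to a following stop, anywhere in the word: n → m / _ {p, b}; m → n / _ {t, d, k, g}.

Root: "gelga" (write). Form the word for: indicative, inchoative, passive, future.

Attach tense future la- → lagelga.
Attach voice passive tev- → tevlagelga.
Attach aspect inchoative kov- → kovtevlagelga.
Attach mood indicative lus- (before consonant 'k') → luskovtevlagelga.
Apply vowel harmony: luskovtevlagelga → luskovtavlagelga.
Nasal assimilation: no change.

luskovtavlagelga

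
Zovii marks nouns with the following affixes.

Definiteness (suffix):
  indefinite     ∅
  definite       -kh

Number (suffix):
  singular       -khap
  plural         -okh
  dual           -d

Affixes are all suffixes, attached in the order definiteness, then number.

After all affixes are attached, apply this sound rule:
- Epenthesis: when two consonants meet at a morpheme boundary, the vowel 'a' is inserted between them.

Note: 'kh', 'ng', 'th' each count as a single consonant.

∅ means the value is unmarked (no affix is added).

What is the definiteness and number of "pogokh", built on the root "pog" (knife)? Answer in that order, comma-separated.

indefinite, plural

Segment: pog-okh.
definiteness: ∅ → indefinite.
number: -okh → plural.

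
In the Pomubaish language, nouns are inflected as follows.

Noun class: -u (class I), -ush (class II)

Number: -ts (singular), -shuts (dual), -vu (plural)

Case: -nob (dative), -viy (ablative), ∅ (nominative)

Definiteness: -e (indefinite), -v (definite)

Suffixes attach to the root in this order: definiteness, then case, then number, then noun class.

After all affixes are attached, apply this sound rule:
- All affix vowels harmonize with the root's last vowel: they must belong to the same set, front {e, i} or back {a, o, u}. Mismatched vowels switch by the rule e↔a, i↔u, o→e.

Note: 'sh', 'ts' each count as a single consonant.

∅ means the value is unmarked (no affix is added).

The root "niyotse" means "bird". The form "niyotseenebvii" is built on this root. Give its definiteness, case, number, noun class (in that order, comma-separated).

Segment: niyotse-e-nob-vu-u.
definiteness: -e → indefinite.
case: -nob → dative.
number: -vu → plural.
noun class: -u → class I.

indefinite, dative, plural, class I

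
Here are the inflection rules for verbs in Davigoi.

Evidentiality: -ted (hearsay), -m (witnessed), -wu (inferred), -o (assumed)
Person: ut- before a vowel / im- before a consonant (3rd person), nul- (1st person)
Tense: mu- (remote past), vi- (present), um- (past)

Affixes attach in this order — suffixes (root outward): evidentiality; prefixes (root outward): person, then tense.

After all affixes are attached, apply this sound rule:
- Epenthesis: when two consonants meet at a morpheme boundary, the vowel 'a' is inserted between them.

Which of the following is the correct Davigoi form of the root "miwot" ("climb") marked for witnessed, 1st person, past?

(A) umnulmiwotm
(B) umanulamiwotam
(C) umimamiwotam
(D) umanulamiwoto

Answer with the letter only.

B

Attach person 1st person nul- → nulmiwot.
Attach tense past um- → umnulmiwot.
Attach evidentiality witnessed -m → umnulmiwotm.
Apply epenthesis: umnulmiwotm → umanulamiwotam.
So the correct form is umanulamiwotam, option (B).
(C) umimamiwotam is wrong: it uses 3rd person instead of 1st person for person.
(D) umanulamiwoto is wrong: it uses assumed instead of witnessed for evidentiality.
(A) umnulmiwotm is wrong: it fails to apply the sound rule(s).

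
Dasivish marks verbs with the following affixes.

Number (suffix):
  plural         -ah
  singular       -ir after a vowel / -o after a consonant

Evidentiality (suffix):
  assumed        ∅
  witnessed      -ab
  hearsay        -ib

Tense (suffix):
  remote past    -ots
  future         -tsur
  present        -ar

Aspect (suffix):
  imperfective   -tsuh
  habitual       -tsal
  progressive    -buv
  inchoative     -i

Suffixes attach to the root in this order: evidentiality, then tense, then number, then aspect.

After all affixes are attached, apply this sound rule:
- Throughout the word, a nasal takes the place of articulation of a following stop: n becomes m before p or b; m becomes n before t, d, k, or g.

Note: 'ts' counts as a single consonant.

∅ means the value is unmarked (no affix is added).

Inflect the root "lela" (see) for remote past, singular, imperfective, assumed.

lelaotsotsuh

evidentiality = assumed: zero marking, form stays lela.
Attach tense remote past -ots → lelaots.
Attach number singular -o (after consonant 'ts') → lelaotso.
Attach aspect imperfective -tsuh → lelaotsotsuh.
Nasal assimilation: no change.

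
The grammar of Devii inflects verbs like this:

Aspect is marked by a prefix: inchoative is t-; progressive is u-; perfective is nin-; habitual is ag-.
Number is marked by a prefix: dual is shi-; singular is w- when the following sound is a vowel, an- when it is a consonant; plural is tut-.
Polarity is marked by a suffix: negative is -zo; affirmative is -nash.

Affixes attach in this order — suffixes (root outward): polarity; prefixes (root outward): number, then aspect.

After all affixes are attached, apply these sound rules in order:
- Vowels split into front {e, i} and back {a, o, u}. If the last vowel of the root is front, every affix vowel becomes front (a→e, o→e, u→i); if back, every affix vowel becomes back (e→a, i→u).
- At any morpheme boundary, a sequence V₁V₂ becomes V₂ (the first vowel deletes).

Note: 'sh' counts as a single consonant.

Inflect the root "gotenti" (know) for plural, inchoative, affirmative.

ttitgotentinesh

Attach number plural tut- → tutgotenti.
Attach aspect inchoative t- → ttutgotenti.
Attach polarity affirmative -nash → ttutgotentinash.
Apply vowel harmony: ttutgotentinash → ttitgotentinesh.
Vowel deletion: no change.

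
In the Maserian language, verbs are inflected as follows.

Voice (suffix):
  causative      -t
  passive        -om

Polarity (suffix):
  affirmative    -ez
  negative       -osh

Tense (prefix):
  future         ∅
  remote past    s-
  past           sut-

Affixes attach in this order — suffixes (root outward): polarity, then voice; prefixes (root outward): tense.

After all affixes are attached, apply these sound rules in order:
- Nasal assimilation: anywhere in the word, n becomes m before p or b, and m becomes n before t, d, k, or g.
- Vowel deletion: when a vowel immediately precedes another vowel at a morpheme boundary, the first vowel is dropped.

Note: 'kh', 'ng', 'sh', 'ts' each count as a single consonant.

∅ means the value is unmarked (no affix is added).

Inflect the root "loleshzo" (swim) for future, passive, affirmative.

loleshzezom

Attach polarity affirmative -ez → loleshzoez.
tense = future: zero marking, form stays loleshzoez.
Attach voice passive -om → loleshzoezom.
Nasal assimilation: no change.
Apply vowel deletion: loleshzoezom → loleshzezom.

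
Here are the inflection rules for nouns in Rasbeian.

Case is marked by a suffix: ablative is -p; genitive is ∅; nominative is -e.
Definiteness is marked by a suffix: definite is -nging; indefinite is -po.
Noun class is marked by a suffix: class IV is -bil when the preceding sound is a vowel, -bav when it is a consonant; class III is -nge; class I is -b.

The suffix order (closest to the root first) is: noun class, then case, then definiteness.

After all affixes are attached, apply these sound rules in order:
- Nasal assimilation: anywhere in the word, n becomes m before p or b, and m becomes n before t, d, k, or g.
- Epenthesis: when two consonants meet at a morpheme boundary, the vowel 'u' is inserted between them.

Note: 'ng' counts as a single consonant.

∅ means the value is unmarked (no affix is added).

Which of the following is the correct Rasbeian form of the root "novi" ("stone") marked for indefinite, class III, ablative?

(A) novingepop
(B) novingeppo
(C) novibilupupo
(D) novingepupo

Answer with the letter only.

Attach noun class class III -nge → novinge.
Attach case ablative -p → novingep.
Attach definiteness indefinite -po → novingeppo.
Nasal assimilation: no change.
Apply epenthesis: novingeppo → novingepupo.
So the correct form is novingepupo, option (D).
(A) novingepop is wrong: it has the affixes in the wrong order.
(C) novibilupupo is wrong: it uses class IV instead of class III for noun class.
(B) novingeppo is wrong: it fails to apply the sound rule(s).

D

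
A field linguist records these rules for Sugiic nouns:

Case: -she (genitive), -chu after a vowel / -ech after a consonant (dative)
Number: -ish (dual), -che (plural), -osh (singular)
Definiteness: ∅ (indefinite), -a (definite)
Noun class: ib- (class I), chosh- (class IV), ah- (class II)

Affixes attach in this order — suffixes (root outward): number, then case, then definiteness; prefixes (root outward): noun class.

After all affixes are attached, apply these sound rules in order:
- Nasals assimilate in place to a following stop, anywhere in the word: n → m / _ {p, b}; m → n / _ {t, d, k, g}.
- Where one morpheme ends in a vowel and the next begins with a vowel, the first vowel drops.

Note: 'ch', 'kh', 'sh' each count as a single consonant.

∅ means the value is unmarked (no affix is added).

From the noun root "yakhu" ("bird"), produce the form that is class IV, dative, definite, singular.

Attach number singular -osh → yakhuosh.
Attach noun class class IV chosh- → choshyakhuosh.
Attach case dative -ech (after consonant 'sh') → choshyakhuoshech.
Attach definiteness definite -a → choshyakhuoshecha.
Nasal assimilation: no change.
Apply vowel deletion: choshyakhuoshecha → choshyakhoshecha.

choshyakhoshecha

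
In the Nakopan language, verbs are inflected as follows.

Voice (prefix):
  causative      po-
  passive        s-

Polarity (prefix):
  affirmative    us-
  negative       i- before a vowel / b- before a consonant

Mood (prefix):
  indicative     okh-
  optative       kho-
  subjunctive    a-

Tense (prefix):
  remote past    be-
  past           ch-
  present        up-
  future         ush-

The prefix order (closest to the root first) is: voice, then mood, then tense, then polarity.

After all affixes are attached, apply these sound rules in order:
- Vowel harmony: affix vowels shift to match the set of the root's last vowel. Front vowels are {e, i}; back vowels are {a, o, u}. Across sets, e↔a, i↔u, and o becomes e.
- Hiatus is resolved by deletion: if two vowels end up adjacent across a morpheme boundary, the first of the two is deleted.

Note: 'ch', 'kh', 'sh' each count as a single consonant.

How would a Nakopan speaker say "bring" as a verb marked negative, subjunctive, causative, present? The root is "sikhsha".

Attach voice causative po- → posikhsha.
Attach mood subjunctive a- → aposikhsha.
Attach tense present up- → upaposikhsha.
Attach polarity negative i- (before vowel 'u') → iupaposikhsha.
Apply vowel harmony: iupaposikhsha → uupaposikhsha.
Apply vowel deletion: uupaposikhsha → upaposikhsha.

upaposikhsha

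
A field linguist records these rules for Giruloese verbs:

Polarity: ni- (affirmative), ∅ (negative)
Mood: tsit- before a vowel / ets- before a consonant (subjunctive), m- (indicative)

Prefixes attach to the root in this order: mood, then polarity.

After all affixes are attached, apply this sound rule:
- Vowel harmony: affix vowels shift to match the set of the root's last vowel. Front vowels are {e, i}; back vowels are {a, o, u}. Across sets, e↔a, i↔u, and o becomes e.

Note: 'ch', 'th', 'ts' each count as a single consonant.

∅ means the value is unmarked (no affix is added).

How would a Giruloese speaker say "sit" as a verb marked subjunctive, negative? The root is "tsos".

atstsos

Attach mood subjunctive ets- (before consonant 'ts') → etstsos.
polarity = negative: zero marking, form stays etstsos.
Apply vowel harmony: etstsos → atstsos.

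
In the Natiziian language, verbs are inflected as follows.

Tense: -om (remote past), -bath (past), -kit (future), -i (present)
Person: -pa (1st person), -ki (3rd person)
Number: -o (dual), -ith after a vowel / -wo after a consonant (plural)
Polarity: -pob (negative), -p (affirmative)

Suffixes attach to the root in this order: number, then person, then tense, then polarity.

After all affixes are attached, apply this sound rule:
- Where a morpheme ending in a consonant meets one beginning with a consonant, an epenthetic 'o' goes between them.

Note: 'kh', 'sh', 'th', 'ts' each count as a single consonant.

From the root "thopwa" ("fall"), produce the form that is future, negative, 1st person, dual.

thopwaopakitopob

Attach number dual -o → thopwao.
Attach person 1st person -pa → thopwaopa.
Attach tense future -kit → thopwaopakit.
Attach polarity negative -pob → thopwaopakitpob.
Apply epenthesis: thopwaopakitpob → thopwaopakitopob.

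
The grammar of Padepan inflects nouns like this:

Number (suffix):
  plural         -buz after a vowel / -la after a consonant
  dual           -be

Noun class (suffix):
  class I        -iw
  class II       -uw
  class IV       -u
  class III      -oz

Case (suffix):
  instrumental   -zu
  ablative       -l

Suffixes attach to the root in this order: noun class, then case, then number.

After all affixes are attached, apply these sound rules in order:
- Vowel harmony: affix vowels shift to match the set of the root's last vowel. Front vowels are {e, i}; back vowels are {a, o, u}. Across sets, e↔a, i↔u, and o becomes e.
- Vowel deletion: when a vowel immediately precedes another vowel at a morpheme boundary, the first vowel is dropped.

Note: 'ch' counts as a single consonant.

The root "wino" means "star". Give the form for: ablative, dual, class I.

winuwlba

Attach noun class class I -iw → winoiw.
Attach case ablative -l → winoiwl.
Attach number dual -be → winoiwlbe.
Apply vowel harmony: winoiwlbe → winouwlba.
Apply vowel deletion: winouwlba → winuwlba.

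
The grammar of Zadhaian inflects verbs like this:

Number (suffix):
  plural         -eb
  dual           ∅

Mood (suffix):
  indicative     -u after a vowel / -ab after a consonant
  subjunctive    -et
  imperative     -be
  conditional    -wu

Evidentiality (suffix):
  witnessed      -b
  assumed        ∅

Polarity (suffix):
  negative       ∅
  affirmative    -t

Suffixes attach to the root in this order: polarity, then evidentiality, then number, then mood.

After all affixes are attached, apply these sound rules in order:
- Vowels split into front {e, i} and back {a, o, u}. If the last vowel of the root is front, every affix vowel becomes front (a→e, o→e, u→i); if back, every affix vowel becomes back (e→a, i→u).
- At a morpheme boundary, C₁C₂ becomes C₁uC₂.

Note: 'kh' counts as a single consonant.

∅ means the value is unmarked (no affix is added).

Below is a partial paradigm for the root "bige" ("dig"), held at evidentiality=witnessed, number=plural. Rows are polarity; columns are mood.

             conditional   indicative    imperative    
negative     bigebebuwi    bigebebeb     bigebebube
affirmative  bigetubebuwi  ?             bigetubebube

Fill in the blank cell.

bigetubebeb

Attach polarity affirmative -t → biget.
Attach evidentiality witnessed -b → bigetb.
Attach number plural -eb → bigetbeb.
Attach mood indicative -ab (after consonant 'b') → bigetbebab.
Apply vowel harmony: bigetbebab → bigetbebeb.
Apply epenthesis: bigetbebeb → bigetubebeb.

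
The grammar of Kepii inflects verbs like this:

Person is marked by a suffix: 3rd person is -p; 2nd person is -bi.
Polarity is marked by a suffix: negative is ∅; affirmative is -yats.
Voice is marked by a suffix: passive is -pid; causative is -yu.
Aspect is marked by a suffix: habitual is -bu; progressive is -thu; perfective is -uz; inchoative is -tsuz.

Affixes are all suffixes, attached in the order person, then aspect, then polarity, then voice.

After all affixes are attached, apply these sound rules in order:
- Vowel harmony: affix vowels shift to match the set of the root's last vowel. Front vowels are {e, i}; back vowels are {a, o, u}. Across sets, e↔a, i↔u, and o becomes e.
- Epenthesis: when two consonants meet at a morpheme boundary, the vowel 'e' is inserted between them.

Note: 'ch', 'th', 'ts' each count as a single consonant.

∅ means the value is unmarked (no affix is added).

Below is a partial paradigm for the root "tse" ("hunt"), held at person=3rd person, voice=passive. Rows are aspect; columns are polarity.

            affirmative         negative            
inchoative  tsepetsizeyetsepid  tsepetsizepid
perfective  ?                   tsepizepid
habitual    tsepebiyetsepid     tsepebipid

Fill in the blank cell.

Attach person 3rd person -p → tsep.
Attach aspect perfective -uz → tsepuz.
Attach polarity affirmative -yats → tsepuzyats.
Attach voice passive -pid → tsepuzyatspid.
Apply vowel harmony: tsepuzyatspid → tsepizyetspid.
Apply epenthesis: tsepizyetspid → tsepizeyetsepid.

tsepizeyetsepid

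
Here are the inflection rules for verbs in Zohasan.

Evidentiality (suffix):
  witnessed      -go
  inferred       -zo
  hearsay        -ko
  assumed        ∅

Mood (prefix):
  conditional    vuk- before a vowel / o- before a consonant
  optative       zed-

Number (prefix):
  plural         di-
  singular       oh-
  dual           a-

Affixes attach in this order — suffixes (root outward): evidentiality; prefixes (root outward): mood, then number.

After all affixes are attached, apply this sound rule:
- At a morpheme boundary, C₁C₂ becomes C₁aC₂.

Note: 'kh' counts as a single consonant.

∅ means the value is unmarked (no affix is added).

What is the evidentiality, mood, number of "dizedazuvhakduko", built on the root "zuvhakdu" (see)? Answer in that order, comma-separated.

Segment: di-zed-zuvhakdu-ko.
evidentiality: -ko → hearsay.
mood: zed- → optative.
number: di- → plural.

hearsay, optative, plural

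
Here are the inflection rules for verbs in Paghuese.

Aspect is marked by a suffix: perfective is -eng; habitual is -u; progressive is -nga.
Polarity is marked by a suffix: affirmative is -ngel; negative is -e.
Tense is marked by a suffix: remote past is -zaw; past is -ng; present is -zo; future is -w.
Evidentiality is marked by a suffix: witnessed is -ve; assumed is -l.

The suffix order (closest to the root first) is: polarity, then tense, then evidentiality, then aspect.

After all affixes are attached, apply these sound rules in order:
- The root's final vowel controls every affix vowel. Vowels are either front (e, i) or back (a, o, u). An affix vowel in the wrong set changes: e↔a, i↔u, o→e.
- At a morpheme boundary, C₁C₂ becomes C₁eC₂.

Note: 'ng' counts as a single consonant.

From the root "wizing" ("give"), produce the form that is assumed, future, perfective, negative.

wizingeweleng

Attach polarity negative -e → wizinge.
Attach tense future -w → wizingew.
Attach evidentiality assumed -l → wizingewl.
Attach aspect perfective -eng → wizingewleng.
Vowel harmony: no change.
Apply epenthesis: wizingewleng → wizingeweleng.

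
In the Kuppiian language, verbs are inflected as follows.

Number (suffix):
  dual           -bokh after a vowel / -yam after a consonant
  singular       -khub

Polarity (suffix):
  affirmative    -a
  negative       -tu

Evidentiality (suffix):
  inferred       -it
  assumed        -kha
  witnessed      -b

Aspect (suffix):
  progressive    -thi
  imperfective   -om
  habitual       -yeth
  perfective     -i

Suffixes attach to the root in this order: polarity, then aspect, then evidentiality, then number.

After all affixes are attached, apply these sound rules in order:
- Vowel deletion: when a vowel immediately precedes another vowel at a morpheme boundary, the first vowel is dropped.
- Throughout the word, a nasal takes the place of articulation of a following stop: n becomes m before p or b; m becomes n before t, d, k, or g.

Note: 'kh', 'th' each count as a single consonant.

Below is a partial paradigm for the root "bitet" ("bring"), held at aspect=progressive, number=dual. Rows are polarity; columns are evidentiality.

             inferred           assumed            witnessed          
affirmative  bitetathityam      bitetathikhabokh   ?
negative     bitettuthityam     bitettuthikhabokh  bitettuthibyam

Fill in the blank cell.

Attach polarity affirmative -a → biteta.
Attach aspect progressive -thi → bitetathi.
Attach evidentiality witnessed -b → bitetathib.
Attach number dual -yam (after consonant 'b') → bitetathibyam.
Vowel deletion: no change.
Nasal assimilation: no change.

bitetathibyam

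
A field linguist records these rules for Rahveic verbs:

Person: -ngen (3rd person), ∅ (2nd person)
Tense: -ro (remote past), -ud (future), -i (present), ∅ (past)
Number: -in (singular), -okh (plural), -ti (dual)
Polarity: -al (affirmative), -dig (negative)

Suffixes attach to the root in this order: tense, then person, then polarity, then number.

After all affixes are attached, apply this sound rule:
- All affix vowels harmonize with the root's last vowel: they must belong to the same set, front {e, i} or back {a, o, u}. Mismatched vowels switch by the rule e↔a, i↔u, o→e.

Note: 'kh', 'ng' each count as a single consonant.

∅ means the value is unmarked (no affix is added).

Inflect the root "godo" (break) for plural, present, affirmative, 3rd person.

godounganalokh

Attach tense present -i → godoi.
Attach person 3rd person -ngen → godoingen.
Attach polarity affirmative -al → godoingenal.
Attach number plural -okh → godoingenalokh.
Apply vowel harmony: godoingenalokh → godounganalokh.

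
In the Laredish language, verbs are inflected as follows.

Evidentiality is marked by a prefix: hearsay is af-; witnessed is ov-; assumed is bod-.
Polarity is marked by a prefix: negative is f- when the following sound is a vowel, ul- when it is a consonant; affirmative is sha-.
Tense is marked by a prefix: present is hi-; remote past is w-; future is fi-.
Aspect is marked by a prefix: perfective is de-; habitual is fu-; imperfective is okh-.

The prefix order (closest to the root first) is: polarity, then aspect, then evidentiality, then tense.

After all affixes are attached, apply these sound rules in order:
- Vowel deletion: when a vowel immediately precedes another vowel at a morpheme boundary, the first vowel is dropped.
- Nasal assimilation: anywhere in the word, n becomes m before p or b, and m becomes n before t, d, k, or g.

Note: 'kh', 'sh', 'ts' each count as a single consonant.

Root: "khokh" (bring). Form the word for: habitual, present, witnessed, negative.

hovfulkhokh

Attach polarity negative ul- (before consonant 'kh') → ulkhokh.
Attach aspect habitual fu- → fuulkhokh.
Attach evidentiality witnessed ov- → ovfuulkhokh.
Attach tense present hi- → hiovfuulkhokh.
Apply vowel deletion: hiovfuulkhokh → hovfulkhokh.
Nasal assimilation: no change.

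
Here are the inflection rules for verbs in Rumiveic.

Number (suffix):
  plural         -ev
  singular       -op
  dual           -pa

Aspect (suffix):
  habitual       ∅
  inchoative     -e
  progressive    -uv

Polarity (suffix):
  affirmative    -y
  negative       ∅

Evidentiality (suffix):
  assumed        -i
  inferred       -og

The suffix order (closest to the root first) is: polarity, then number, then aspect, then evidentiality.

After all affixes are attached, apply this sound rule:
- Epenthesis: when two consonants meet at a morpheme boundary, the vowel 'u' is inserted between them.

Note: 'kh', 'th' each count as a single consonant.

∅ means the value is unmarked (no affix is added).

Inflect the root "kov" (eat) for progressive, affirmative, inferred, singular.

Attach polarity affirmative -y → kovy.
Attach number singular -op → kovyop.
Attach aspect progressive -uv → kovyopuv.
Attach evidentiality inferred -og → kovyopuvog.
Apply epenthesis: kovyopuvog → kovuyopuvog.

kovuyopuvog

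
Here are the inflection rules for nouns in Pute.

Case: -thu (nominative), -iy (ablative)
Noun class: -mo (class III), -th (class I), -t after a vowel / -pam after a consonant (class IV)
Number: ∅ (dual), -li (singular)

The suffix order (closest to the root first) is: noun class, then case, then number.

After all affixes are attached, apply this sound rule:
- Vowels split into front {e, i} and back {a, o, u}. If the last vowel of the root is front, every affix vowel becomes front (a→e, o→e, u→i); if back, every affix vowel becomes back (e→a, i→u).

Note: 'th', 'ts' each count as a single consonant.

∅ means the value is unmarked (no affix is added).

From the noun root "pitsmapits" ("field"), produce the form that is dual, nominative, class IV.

pitsmapitspemthi

Attach noun class class IV -pam (after consonant 'ts') → pitsmapitspam.
Attach case nominative -thu → pitsmapitspamthu.
number = dual: zero marking, form stays pitsmapitspamthu.
Apply vowel harmony: pitsmapitspamthu → pitsmapitspemthi.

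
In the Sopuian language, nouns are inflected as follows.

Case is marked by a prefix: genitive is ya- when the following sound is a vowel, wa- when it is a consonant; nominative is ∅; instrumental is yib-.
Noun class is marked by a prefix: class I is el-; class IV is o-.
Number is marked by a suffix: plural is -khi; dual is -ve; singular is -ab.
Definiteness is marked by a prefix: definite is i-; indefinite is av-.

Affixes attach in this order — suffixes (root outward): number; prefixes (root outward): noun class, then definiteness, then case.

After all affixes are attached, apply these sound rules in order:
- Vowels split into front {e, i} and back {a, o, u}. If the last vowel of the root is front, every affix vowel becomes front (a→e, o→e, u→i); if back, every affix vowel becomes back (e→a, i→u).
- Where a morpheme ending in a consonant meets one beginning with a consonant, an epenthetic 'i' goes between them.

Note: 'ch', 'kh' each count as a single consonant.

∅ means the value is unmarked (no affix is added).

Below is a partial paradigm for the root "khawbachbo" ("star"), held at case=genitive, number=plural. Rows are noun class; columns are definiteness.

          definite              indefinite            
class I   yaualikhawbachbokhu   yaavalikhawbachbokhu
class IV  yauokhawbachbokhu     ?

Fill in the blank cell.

Attach noun class class IV o- → okhawbachbo.
Attach definiteness indefinite av- → avokhawbachbo.
Attach case genitive ya- (before vowel 'a') → yaavokhawbachbo.
Attach number plural -khi → yaavokhawbachbokhi.
Apply vowel harmony: yaavokhawbachbokhi → yaavokhawbachbokhu.
Epenthesis: no change.

yaavokhawbachbokhu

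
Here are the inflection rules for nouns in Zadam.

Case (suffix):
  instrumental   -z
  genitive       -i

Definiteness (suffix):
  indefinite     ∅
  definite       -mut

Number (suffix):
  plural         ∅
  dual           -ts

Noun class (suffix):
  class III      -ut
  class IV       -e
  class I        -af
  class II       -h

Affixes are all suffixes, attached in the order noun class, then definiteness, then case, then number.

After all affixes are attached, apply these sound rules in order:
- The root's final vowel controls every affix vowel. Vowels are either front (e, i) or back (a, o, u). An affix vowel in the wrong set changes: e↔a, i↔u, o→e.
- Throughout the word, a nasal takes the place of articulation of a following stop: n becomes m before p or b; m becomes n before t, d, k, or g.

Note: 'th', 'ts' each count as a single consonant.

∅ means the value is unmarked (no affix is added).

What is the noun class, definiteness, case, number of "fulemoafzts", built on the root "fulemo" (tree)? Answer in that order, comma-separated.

class I, indefinite, instrumental, dual

Segment: fulemo-af-z-ts.
noun class: -af → class I.
definiteness: ∅ → indefinite.
case: -z → instrumental.
number: -ts → dual.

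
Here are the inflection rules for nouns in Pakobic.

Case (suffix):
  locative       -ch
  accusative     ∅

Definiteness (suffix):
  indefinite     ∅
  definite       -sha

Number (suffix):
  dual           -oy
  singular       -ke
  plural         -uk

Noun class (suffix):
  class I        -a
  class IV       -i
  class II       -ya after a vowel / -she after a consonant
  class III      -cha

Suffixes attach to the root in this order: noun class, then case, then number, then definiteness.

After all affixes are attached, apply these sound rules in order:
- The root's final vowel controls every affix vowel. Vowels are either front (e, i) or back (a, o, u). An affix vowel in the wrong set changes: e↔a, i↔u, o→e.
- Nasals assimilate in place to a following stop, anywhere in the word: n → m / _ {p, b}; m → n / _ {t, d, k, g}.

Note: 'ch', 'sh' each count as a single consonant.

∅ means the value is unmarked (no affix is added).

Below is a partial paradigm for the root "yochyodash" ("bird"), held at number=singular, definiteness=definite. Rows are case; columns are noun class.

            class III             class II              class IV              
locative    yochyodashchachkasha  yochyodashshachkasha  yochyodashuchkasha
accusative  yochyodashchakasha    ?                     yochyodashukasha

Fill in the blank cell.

Attach noun class class II -she (after consonant 'sh') → yochyodashshe.
case = accusative: zero marking, form stays yochyodashshe.
Attach number singular -ke → yochyodashsheke.
Attach definiteness definite -sha → yochyodashshekesha.
Apply vowel harmony: yochyodashshekesha → yochyodashshakasha.
Nasal assimilation: no change.

yochyodashshakasha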